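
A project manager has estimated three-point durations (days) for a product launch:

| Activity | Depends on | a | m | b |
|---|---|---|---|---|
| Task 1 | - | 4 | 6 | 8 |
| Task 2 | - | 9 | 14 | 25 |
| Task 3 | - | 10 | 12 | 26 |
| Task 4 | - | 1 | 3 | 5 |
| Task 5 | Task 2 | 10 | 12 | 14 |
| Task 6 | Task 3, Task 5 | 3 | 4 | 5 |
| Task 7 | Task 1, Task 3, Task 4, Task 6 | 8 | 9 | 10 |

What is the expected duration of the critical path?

40 days

te_Task 1 = (4 + 4·6 + 8)/6 = 36/6 = 6
te_Task 2 = (9 + 4·14 + 25)/6 = 90/6 = 15
te_Task 3 = (10 + 4·12 + 26)/6 = 84/6 = 14
te_Task 4 = (1 + 4·3 + 5)/6 = 18/6 = 3
te_Task 5 = (10 + 4·12 + 14)/6 = 72/6 = 12
te_Task 6 = (3 + 4·4 + 5)/6 = 24/6 = 4
te_Task 7 = (8 + 4·9 + 10)/6 = 54/6 = 9

Forward pass:
ES_Task 1 = 0; EF_Task 1 = 6
ES_Task 2 = 0; EF_Task 2 = 15
ES_Task 3 = 0; EF_Task 3 = 14
ES_Task 4 = 0; EF_Task 4 = 3
ES_Task 5 = 15; EF_Task 5 = 15+12 = 27
ES_Task 6 = max(EF_Task 3=14, EF_Task 5=27) = 27; EF_Task 6 = 27+4 = 31
ES_Task 7 = max(EF_Task 1=6, EF_Task 3=14, EF_Task 4=3, EF_Task 6=31) = 31; EF_Task 7 = 31+9 = 40
Expected project duration μ = 40 days. Critical path: Task 2 → Task 5 → Task 6 → Task 7.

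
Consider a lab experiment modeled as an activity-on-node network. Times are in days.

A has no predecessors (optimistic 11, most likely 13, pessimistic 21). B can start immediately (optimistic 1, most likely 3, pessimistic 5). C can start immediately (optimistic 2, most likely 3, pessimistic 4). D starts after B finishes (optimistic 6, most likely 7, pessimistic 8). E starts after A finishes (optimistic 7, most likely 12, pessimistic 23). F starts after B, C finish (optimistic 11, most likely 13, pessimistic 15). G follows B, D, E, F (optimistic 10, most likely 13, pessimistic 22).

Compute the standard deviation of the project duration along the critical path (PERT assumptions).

te_A = (11 + 4·13 + 21)/6 = 84/6 = 14; σ²_A = ((21−11)/6)² = 2.778
te_B = (1 + 4·3 + 5)/6 = 18/6 = 3; σ²_B = ((5−1)/6)² = 0.444
te_C = (2 + 4·3 + 4)/6 = 18/6 = 3; σ²_C = ((4−2)/6)² = 0.111
te_D = (6 + 4·7 + 8)/6 = 42/6 = 7; σ²_D = ((8−6)/6)² = 0.111
te_E = (7 + 4·12 + 23)/6 = 78/6 = 13; σ²_E = ((23−7)/6)² = 7.111
te_F = (11 + 4·13 + 15)/6 = 78/6 = 13; σ²_F = ((15−11)/6)² = 0.444
te_G = (10 + 4·13 + 22)/6 = 84/6 = 14; σ²_G = ((22−10)/6)² = 4.000

Forward pass:
ES_A = 0; EF_A = 14
ES_B = 0; EF_B = 3
ES_C = 0; EF_C = 3
ES_D = 3; EF_D = 3+7 = 10
ES_E = 14; EF_E = 14+13 = 27
ES_F = max(EF_B=3, EF_C=3) = 3; EF_F = 3+13 = 16
ES_G = max(EF_B=3, EF_D=10, EF_E=27, EF_F=16) = 27; EF_G = 27+14 = 41
Expected project duration μ = 41 days. Critical path: A → E → G.

Variance along critical path = 2.778 + 7.111 + 4.000 = 13.889
σ = √13.889 = 3.727 days

3.73 days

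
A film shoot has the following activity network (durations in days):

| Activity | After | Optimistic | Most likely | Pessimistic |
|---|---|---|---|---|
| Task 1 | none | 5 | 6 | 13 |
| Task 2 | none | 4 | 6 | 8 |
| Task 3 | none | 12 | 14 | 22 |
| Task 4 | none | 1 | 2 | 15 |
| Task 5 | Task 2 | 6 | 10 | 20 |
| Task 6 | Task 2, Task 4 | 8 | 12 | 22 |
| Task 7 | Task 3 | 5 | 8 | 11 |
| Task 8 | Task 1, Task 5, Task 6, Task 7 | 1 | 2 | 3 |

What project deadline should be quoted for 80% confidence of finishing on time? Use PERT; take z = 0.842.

te_Task 1 = (5 + 4·6 + 13)/6 = 42/6 = 7; σ²_Task 1 = ((13−5)/6)² = 1.778
te_Task 2 = (4 + 4·6 + 8)/6 = 36/6 = 6; σ²_Task 2 = ((8−4)/6)² = 0.444
te_Task 3 = (12 + 4·14 + 22)/6 = 90/6 = 15; σ²_Task 3 = ((22−12)/6)² = 2.778
te_Task 4 = (1 + 4·2 + 15)/6 = 24/6 = 4; σ²_Task 4 = ((15−1)/6)² = 5.444
te_Task 5 = (6 + 4·10 + 20)/6 = 66/6 = 11; σ²_Task 5 = ((20−6)/6)² = 5.444
te_Task 6 = (8 + 4·12 + 22)/6 = 78/6 = 13; σ²_Task 6 = ((22−8)/6)² = 5.444
te_Task 7 = (5 + 4·8 + 11)/6 = 48/6 = 8; σ²_Task 7 = ((11−5)/6)² = 1.000
te_Task 8 = (1 + 4·2 + 3)/6 = 12/6 = 2; σ²_Task 8 = ((3−1)/6)² = 0.111

Forward pass:
ES_Task 1 = 0; EF_Task 1 = 7
ES_Task 2 = 0; EF_Task 2 = 6
ES_Task 3 = 0; EF_Task 3 = 15
ES_Task 4 = 0; EF_Task 4 = 4
ES_Task 5 = 6; EF_Task 5 = 6+11 = 17
ES_Task 6 = max(EF_Task 2=6, EF_Task 4=4) = 6; EF_Task 6 = 6+13 = 19
ES_Task 7 = 15; EF_Task 7 = 15+8 = 23
ES_Task 8 = max(EF_Task 1=7, EF_Task 5=17, EF_Task 6=19, EF_Task 7=23) = 23; EF_Task 8 = 23+2 = 25
Expected project duration μ = 25 days. Critical path: Task 3 → Task 7 → Task 8.

Variance along critical path = 2.778 + 1.000 + 0.111 = 3.889; σ = 1.972 days.
D = μ + z·σ = 25 + 0.842·1.972 = 26.7 days

26.7 days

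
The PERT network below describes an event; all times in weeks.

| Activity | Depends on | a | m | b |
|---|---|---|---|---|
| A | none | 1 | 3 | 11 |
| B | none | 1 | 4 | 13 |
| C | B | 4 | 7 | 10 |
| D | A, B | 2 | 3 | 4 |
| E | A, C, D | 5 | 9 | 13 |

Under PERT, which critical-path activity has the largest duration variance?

B

te_A = (1 + 4·3 + 11)/6 = 24/6 = 4; σ²_A = ((11−1)/6)² = 2.778
te_B = (1 + 4·4 + 13)/6 = 30/6 = 5; σ²_B = ((13−1)/6)² = 4.000
te_C = (4 + 4·7 + 10)/6 = 42/6 = 7; σ²_C = ((10−4)/6)² = 1.000
te_D = (2 + 4·3 + 4)/6 = 18/6 = 3; σ²_D = ((4−2)/6)² = 0.111
te_E = (5 + 4·9 + 13)/6 = 54/6 = 9; σ²_E = ((13−5)/6)² = 1.778

Forward pass:
ES_A = 0; EF_A = 4
ES_B = 0; EF_B = 5
ES_C = 5; EF_C = 5+7 = 12
ES_D = max(EF_A=4, EF_B=5) = 5; EF_D = 5+3 = 8
ES_E = max(EF_A=4, EF_C=12, EF_D=8) = 12; EF_E = 12+9 = 21
Expected project duration μ = 21 weeks. Critical path: B → C → E.

Variances on critical path: σ²_B=4.000, σ²_C=1.000, σ²_E=1.778.
Largest is σ²_B = 4.000.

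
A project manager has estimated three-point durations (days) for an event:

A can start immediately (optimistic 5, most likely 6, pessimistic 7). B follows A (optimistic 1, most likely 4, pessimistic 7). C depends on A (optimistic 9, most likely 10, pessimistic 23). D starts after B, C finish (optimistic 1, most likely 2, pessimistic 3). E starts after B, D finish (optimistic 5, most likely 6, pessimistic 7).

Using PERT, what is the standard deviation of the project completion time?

2.40 days

te_A = (5 + 4·6 + 7)/6 = 36/6 = 6; σ²_A = ((7−5)/6)² = 0.111
te_B = (1 + 4·4 + 7)/6 = 24/6 = 4; σ²_B = ((7−1)/6)² = 1.000
te_C = (9 + 4·10 + 23)/6 = 72/6 = 12; σ²_C = ((23−9)/6)² = 5.444
te_D = (1 + 4·2 + 3)/6 = 12/6 = 2; σ²_D = ((3−1)/6)² = 0.111
te_E = (5 + 4·6 + 7)/6 = 36/6 = 6; σ²_E = ((7−5)/6)² = 0.111

Forward pass:
ES_A = 0; EF_A = 6
ES_B = 6; EF_B = 6+4 = 10
ES_C = 6; EF_C = 6+12 = 18
ES_D = max(EF_B=10, EF_C=18) = 18; EF_D = 18+2 = 20
ES_E = max(EF_B=10, EF_D=20) = 20; EF_E = 20+6 = 26
Expected project duration μ = 26 days. Critical path: A → C → D → E.

Variance along critical path = 0.111 + 5.444 + 0.111 + 0.111 = 5.778
σ = √5.778 = 2.404 days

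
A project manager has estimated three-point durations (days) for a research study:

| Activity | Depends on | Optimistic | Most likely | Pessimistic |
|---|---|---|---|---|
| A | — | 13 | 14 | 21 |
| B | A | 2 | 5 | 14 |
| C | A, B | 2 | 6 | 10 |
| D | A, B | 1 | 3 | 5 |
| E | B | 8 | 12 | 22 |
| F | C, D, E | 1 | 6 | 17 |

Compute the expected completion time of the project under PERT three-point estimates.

te_A = (13 + 4·14 + 21)/6 = 90/6 = 15
te_B = (2 + 4·5 + 14)/6 = 36/6 = 6
te_C = (2 + 4·6 + 10)/6 = 36/6 = 6
te_D = (1 + 4·3 + 5)/6 = 18/6 = 3
te_E = (8 + 4·12 + 22)/6 = 78/6 = 13
te_F = (1 + 4·6 + 17)/6 = 42/6 = 7

Forward pass:
ES_A = 0; EF_A = 15
ES_B = 15; EF_B = 15+6 = 21
ES_C = max(EF_A=15, EF_B=21) = 21; EF_C = 21+6 = 27
ES_D = max(EF_A=15, EF_B=21) = 21; EF_D = 21+3 = 24
ES_E = 21; EF_E = 21+13 = 34
ES_F = max(EF_C=27, EF_D=24, EF_E=34) = 34; EF_F = 34+7 = 41
Expected project duration μ = 41 days. Critical path: A → B → E → F.

41 days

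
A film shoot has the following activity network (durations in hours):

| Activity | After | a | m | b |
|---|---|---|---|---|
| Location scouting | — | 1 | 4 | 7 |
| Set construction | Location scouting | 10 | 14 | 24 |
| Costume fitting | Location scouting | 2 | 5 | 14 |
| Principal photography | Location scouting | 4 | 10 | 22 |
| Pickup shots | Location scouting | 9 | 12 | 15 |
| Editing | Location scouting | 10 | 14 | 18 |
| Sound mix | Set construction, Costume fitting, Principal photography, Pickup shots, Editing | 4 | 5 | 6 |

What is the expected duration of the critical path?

24 hours

te_Location scouting = (1 + 4·4 + 7)/6 = 24/6 = 4
te_Set construction = (10 + 4·14 + 24)/6 = 90/6 = 15
te_Costume fitting = (2 + 4·5 + 14)/6 = 36/6 = 6
te_Principal photography = (4 + 4·10 + 22)/6 = 66/6 = 11
te_Pickup shots = (9 + 4·12 + 15)/6 = 72/6 = 12
te_Editing = (10 + 4·14 + 18)/6 = 84/6 = 14
te_Sound mix = (4 + 4·5 + 6)/6 = 30/6 = 5

Forward pass:
ES_Location scouting = 0; EF_Location scouting = 4
ES_Set construction = 4; EF_Set construction = 4+15 = 19
ES_Costume fitting = 4; EF_Costume fitting = 4+6 = 10
ES_Principal photography = 4; EF_Principal photography = 4+11 = 15
ES_Pickup shots = 4; EF_Pickup shots = 4+12 = 16
ES_Editing = 4; EF_Editing = 4+14 = 18
ES_Sound mix = max(EF_Set construction=19, EF_Costume fitting=10, EF_Principal photography=15, EF_Pickup shots=16, EF_Editing=18) = 19; EF_Sound mix = 19+5 = 24
Expected project duration μ = 24 hours. Critical path: Location scouting → Set construction → Sound mix.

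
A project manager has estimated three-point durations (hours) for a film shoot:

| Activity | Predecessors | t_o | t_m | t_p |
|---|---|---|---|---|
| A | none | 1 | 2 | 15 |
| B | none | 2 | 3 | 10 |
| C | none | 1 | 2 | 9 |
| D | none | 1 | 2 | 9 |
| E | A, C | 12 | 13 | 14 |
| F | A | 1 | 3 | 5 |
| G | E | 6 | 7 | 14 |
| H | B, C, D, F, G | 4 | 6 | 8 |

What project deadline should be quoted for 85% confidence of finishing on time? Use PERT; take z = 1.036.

te_A = (1 + 4·2 + 15)/6 = 24/6 = 4; σ²_A = ((15−1)/6)² = 5.444
te_B = (2 + 4·3 + 10)/6 = 24/6 = 4; σ²_B = ((10−2)/6)² = 1.778
te_C = (1 + 4·2 + 9)/6 = 18/6 = 3; σ²_C = ((9−1)/6)² = 1.778
te_D = (1 + 4·2 + 9)/6 = 18/6 = 3; σ²_D = ((9−1)/6)² = 1.778
te_E = (12 + 4·13 + 14)/6 = 78/6 = 13; σ²_E = ((14−12)/6)² = 0.111
te_F = (1 + 4·3 + 5)/6 = 18/6 = 3; σ²_F = ((5−1)/6)² = 0.444
te_G = (6 + 4·7 + 14)/6 = 48/6 = 8; σ²_G = ((14−6)/6)² = 1.778
te_H = (4 + 4·6 + 8)/6 = 36/6 = 6; σ²_H = ((8−4)/6)² = 0.444

Forward pass:
ES_A = 0; EF_A = 4
ES_B = 0; EF_B = 4
ES_C = 0; EF_C = 3
ES_D = 0; EF_D = 3
ES_E = max(EF_A=4, EF_C=3) = 4; EF_E = 4+13 = 17
ES_F = 4; EF_F = 4+3 = 7
ES_G = 17; EF_G = 17+8 = 25
ES_H = max(EF_B=4, EF_C=3, EF_D=3, EF_F=7, EF_G=25) = 25; EF_H = 25+6 = 31
Expected project duration μ = 31 hours. Critical path: A → E → G → H.

Variance along critical path = 5.444 + 0.111 + 1.778 + 0.444 = 7.778; σ = 2.789 hours.
D = μ + z·σ = 31 + 1.036·2.789 = 33.9 hours

33.9 hours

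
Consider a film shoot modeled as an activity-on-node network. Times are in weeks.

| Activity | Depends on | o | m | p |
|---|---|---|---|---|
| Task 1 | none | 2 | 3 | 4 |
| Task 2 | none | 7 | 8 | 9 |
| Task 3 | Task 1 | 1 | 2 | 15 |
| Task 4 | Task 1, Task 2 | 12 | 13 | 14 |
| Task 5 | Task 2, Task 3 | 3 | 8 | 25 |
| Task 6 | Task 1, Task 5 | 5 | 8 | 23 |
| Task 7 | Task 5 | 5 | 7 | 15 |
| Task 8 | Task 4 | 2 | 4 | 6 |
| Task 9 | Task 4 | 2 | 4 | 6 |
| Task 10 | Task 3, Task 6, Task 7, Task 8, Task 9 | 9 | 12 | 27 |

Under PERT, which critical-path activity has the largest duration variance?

Task 5

te_Task 1 = (2 + 4·3 + 4)/6 = 18/6 = 3; σ²_Task 1 = ((4−2)/6)² = 0.111
te_Task 2 = (7 + 4·8 + 9)/6 = 48/6 = 8; σ²_Task 2 = ((9−7)/6)² = 0.111
te_Task 3 = (1 + 4·2 + 15)/6 = 24/6 = 4; σ²_Task 3 = ((15−1)/6)² = 5.444
te_Task 4 = (12 + 4·13 + 14)/6 = 78/6 = 13; σ²_Task 4 = ((14−12)/6)² = 0.111
te_Task 5 = (3 + 4·8 + 25)/6 = 60/6 = 10; σ²_Task 5 = ((25−3)/6)² = 13.444
te_Task 6 = (5 + 4·8 + 23)/6 = 60/6 = 10; σ²_Task 6 = ((23−5)/6)² = 9.000
te_Task 7 = (5 + 4·7 + 15)/6 = 48/6 = 8; σ²_Task 7 = ((15−5)/6)² = 2.778
te_Task 8 = (2 + 4·4 + 6)/6 = 24/6 = 4; σ²_Task 8 = ((6−2)/6)² = 0.444
te_Task 9 = (2 + 4·4 + 6)/6 = 24/6 = 4; σ²_Task 9 = ((6−2)/6)² = 0.444
te_Task 10 = (9 + 4·12 + 27)/6 = 84/6 = 14; σ²_Task 10 = ((27−9)/6)² = 9.000

Forward pass:
ES_Task 1 = 0; EF_Task 1 = 3
ES_Task 2 = 0; EF_Task 2 = 8
ES_Task 3 = 3; EF_Task 3 = 3+4 = 7
ES_Task 4 = max(EF_Task 1=3, EF_Task 2=8) = 8; EF_Task 4 = 8+13 = 21
ES_Task 5 = max(EF_Task 2=8, EF_Task 3=7) = 8; EF_Task 5 = 8+10 = 18
ES_Task 6 = max(EF_Task 1=3, EF_Task 5=18) = 18; EF_Task 6 = 18+10 = 28
ES_Task 7 = 18; EF_Task 7 = 18+8 = 26
ES_Task 8 = 21; EF_Task 8 = 21+4 = 25
ES_Task 9 = 21; EF_Task 9 = 21+4 = 25
ES_Task 10 = max(EF_Task 3=7, EF_Task 6=28, EF_Task 7=26, EF_Task 8=25, EF_Task 9=25) = 28; EF_Task 10 = 28+14 = 42
Expected project duration μ = 42 weeks. Critical path: Task 2 → Task 5 → Task 6 → Task 10.

Variances on critical path: σ²_Task 2=0.111, σ²_Task 5=13.444, σ²_Task 6=9.000, σ²_Task 10=9.000.
Largest is σ²_Task 5 = 13.444.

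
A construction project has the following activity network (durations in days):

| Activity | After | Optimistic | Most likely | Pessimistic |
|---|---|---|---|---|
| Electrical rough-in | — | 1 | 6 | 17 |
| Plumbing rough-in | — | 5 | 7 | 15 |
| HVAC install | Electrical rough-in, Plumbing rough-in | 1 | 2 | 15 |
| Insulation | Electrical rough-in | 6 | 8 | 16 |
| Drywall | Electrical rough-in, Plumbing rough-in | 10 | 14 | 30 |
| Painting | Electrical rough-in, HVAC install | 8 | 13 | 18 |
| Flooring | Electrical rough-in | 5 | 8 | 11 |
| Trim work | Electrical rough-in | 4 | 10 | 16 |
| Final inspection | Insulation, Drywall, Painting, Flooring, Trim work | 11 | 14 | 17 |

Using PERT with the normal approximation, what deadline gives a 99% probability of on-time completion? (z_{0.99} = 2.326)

te_Electrical rough-in = (1 + 4·6 + 17)/6 = 42/6 = 7; σ²_Electrical rough-in = ((17−1)/6)² = 7.111
te_Plumbing rough-in = (5 + 4·7 + 15)/6 = 48/6 = 8; σ²_Plumbing rough-in = ((15−5)/6)² = 2.778
te_HVAC install = (1 + 4·2 + 15)/6 = 24/6 = 4; σ²_HVAC install = ((15−1)/6)² = 5.444
te_Insulation = (6 + 4·8 + 16)/6 = 54/6 = 9; σ²_Insulation = ((16−6)/6)² = 2.778
te_Drywall = (10 + 4·14 + 30)/6 = 96/6 = 16; σ²_Drywall = ((30−10)/6)² = 11.111
te_Painting = (8 + 4·13 + 18)/6 = 78/6 = 13; σ²_Painting = ((18−8)/6)² = 2.778
te_Flooring = (5 + 4·8 + 11)/6 = 48/6 = 8; σ²_Flooring = ((11−5)/6)² = 1.000
te_Trim work = (4 + 4·10 + 16)/6 = 60/6 = 10; σ²_Trim work = ((16−4)/6)² = 4.000
te_Final inspection = (11 + 4·14 + 17)/6 = 84/6 = 14; σ²_Final inspection = ((17−11)/6)² = 1.000

Forward pass:
ES_Electrical rough-in = 0; EF_Electrical rough-in = 7
ES_Plumbing rough-in = 0; EF_Plumbing rough-in = 8
ES_HVAC install = max(EF_Electrical rough-in=7, EF_Plumbing rough-in=8) = 8; EF_HVAC install = 8+4 = 12
ES_Insulation = 7; EF_Insulation = 7+9 = 16
ES_Drywall = max(EF_Electrical rough-in=7, EF_Plumbing rough-in=8) = 8; EF_Drywall = 8+16 = 24
ES_Painting = max(EF_Electrical rough-in=7, EF_HVAC install=12) = 12; EF_Painting = 12+13 = 25
ES_Flooring = 7; EF_Flooring = 7+8 = 15
ES_Trim work = 7; EF_Trim work = 7+10 = 17
ES_Final inspection = max(EF_Insulation=16, EF_Drywall=24, EF_Painting=25, EF_Flooring=15, EF_Trim work=17) = 25; EF_Final inspection = 25+14 = 39
Expected project duration μ = 39 days. Critical path: Plumbing rough-in → HVAC install → Painting → Final inspection.

Variance along critical path = 2.778 + 5.444 + 2.778 + 1.000 = 12.000; σ = 3.464 days.
D = μ + z·σ = 39 + 2.326·3.464 = 47.1 days

47.1 days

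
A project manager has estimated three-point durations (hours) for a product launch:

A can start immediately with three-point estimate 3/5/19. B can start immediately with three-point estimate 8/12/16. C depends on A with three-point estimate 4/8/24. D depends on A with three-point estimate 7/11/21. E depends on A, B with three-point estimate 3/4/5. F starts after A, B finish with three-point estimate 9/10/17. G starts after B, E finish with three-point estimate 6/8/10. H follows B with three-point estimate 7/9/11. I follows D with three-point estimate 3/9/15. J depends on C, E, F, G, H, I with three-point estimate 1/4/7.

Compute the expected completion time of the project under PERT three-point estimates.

32 hours

te_A = (3 + 4·5 + 19)/6 = 42/6 = 7
te_B = (8 + 4·12 + 16)/6 = 72/6 = 12
te_C = (4 + 4·8 + 24)/6 = 60/6 = 10
te_D = (7 + 4·11 + 21)/6 = 72/6 = 12
te_E = (3 + 4·4 + 5)/6 = 24/6 = 4
te_F = (9 + 4·10 + 17)/6 = 66/6 = 11
te_G = (6 + 4·8 + 10)/6 = 48/6 = 8
te_H = (7 + 4·9 + 11)/6 = 54/6 = 9
te_I = (3 + 4·9 + 15)/6 = 54/6 = 9
te_J = (1 + 4·4 + 7)/6 = 24/6 = 4

Forward pass:
ES_A = 0; EF_A = 7
ES_B = 0; EF_B = 12
ES_C = 7; EF_C = 7+10 = 17
ES_D = 7; EF_D = 7+12 = 19
ES_E = max(EF_A=7, EF_B=12) = 12; EF_E = 12+4 = 16
ES_F = max(EF_A=7, EF_B=12) = 12; EF_F = 12+11 = 23
ES_G = max(EF_B=12, EF_E=16) = 16; EF_G = 16+8 = 24
ES_H = 12; EF_H = 12+9 = 21
ES_I = 19; EF_I = 19+9 = 28
ES_J = max(EF_C=17, EF_E=16, EF_F=23, EF_G=24, EF_H=21, EF_I=28) = 28; EF_J = 28+4 = 32
Expected project duration μ = 32 hours. Critical path: A → D → I → J.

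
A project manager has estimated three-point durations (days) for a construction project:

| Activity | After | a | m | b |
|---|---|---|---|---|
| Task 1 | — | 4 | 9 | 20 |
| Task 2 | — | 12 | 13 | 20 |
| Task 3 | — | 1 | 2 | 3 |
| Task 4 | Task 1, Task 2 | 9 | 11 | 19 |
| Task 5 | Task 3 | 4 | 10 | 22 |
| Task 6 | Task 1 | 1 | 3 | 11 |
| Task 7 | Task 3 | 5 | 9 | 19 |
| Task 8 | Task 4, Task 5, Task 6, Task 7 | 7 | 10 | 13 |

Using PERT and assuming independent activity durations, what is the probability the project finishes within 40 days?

te_Task 1 = (4 + 4·9 + 20)/6 = 60/6 = 10; σ²_Task 1 = ((20−4)/6)² = 7.111
te_Task 2 = (12 + 4·13 + 20)/6 = 84/6 = 14; σ²_Task 2 = ((20−12)/6)² = 1.778
te_Task 3 = (1 + 4·2 + 3)/6 = 12/6 = 2; σ²_Task 3 = ((3−1)/6)² = 0.111
te_Task 4 = (9 + 4·11 + 19)/6 = 72/6 = 12; σ²_Task 4 = ((19−9)/6)² = 2.778
te_Task 5 = (4 + 4·10 + 22)/6 = 66/6 = 11; σ²_Task 5 = ((22−4)/6)² = 9.000
te_Task 6 = (1 + 4·3 + 11)/6 = 24/6 = 4; σ²_Task 6 = ((11−1)/6)² = 2.778
te_Task 7 = (5 + 4·9 + 19)/6 = 60/6 = 10; σ²_Task 7 = ((19−5)/6)² = 5.444
te_Task 8 = (7 + 4·10 + 13)/6 = 60/6 = 10; σ²_Task 8 = ((13−7)/6)² = 1.000

Forward pass:
ES_Task 1 = 0; EF_Task 1 = 10
ES_Task 2 = 0; EF_Task 2 = 14
ES_Task 3 = 0; EF_Task 3 = 2
ES_Task 4 = max(EF_Task 1=10, EF_Task 2=14) = 14; EF_Task 4 = 14+12 = 26
ES_Task 5 = 2; EF_Task 5 = 2+11 = 13
ES_Task 6 = 10; EF_Task 6 = 10+4 = 14
ES_Task 7 = 2; EF_Task 7 = 2+10 = 12
ES_Task 8 = max(EF_Task 4=26, EF_Task 5=13, EF_Task 6=14, EF_Task 7=12) = 26; EF_Task 8 = 26+10 = 36
Expected project duration μ = 36 days. Critical path: Task 2 → Task 4 → Task 8.

Variance along critical path = 1.778 + 2.778 + 1.000 = 5.556; σ = √5.556 = 2.357 days.
Z = (40 − 36) / 2.357 = 1.697
P(T ≤ 40) = Φ(1.697) ≈ 0.955

0.955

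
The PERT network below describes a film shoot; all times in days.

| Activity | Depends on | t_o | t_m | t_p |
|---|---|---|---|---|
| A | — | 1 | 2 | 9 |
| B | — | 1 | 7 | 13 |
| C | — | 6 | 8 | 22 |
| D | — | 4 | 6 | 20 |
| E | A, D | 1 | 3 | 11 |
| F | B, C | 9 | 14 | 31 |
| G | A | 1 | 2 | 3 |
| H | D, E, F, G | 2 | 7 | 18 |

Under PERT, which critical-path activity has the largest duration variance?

F

te_A = (1 + 4·2 + 9)/6 = 18/6 = 3; σ²_A = ((9−1)/6)² = 1.778
te_B = (1 + 4·7 + 13)/6 = 42/6 = 7; σ²_B = ((13−1)/6)² = 4.000
te_C = (6 + 4·8 + 22)/6 = 60/6 = 10; σ²_C = ((22−6)/6)² = 7.111
te_D = (4 + 4·6 + 20)/6 = 48/6 = 8; σ²_D = ((20−4)/6)² = 7.111
te_E = (1 + 4·3 + 11)/6 = 24/6 = 4; σ²_E = ((11−1)/6)² = 2.778
te_F = (9 + 4·14 + 31)/6 = 96/6 = 16; σ²_F = ((31−9)/6)² = 13.444
te_G = (1 + 4·2 + 3)/6 = 12/6 = 2; σ²_G = ((3−1)/6)² = 0.111
te_H = (2 + 4·7 + 18)/6 = 48/6 = 8; σ²_H = ((18−2)/6)² = 7.111

Forward pass:
ES_A = 0; EF_A = 3
ES_B = 0; EF_B = 7
ES_C = 0; EF_C = 10
ES_D = 0; EF_D = 8
ES_E = max(EF_A=3, EF_D=8) = 8; EF_E = 8+4 = 12
ES_F = max(EF_B=7, EF_C=10) = 10; EF_F = 10+16 = 26
ES_G = 3; EF_G = 3+2 = 5
ES_H = max(EF_D=8, EF_E=12, EF_F=26, EF_G=5) = 26; EF_H = 26+8 = 34
Expected project duration μ = 34 days. Critical path: C → F → H.

Variances on critical path: σ²_C=7.111, σ²_F=13.444, σ²_H=7.111.
Largest is σ²_F = 13.444.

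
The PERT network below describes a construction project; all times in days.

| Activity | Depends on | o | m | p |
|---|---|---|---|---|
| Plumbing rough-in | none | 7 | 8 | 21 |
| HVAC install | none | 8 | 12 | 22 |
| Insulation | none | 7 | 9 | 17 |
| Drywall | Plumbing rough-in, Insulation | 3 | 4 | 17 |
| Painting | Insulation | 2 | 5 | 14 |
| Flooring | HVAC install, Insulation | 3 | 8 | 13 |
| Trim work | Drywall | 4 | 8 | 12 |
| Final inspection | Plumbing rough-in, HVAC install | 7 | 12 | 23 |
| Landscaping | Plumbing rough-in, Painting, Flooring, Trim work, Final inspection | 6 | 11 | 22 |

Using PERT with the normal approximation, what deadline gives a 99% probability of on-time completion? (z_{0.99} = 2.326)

te_Plumbing rough-in = (7 + 4·8 + 21)/6 = 60/6 = 10; σ²_Plumbing rough-in = ((21−7)/6)² = 5.444
te_HVAC install = (8 + 4·12 + 22)/6 = 78/6 = 13; σ²_HVAC install = ((22−8)/6)² = 5.444
te_Insulation = (7 + 4·9 + 17)/6 = 60/6 = 10; σ²_Insulation = ((17−7)/6)² = 2.778
te_Drywall = (3 + 4·4 + 17)/6 = 36/6 = 6; σ²_Drywall = ((17−3)/6)² = 5.444
te_Painting = (2 + 4·5 + 14)/6 = 36/6 = 6; σ²_Painting = ((14−2)/6)² = 4.000
te_Flooring = (3 + 4·8 + 13)/6 = 48/6 = 8; σ²_Flooring = ((13−3)/6)² = 2.778
te_Trim work = (4 + 4·8 + 12)/6 = 48/6 = 8; σ²_Trim work = ((12−4)/6)² = 1.778
te_Final inspection = (7 + 4·12 + 23)/6 = 78/6 = 13; σ²_Final inspection = ((23−7)/6)² = 7.111
te_Landscaping = (6 + 4·11 + 22)/6 = 72/6 = 12; σ²_Landscaping = ((22−6)/6)² = 7.111

Forward pass:
ES_Plumbing rough-in = 0; EF_Plumbing rough-in = 10
ES_HVAC install = 0; EF_HVAC install = 13
ES_Insulation = 0; EF_Insulation = 10
ES_Drywall = max(EF_Plumbing rough-in=10, EF_Insulation=10) = 10; EF_Drywall = 10+6 = 16
ES_Painting = 10; EF_Painting = 10+6 = 16
ES_Flooring = max(EF_HVAC install=13, EF_Insulation=10) = 13; EF_Flooring = 13+8 = 21
ES_Trim work = 16; EF_Trim work = 16+8 = 24
ES_Final inspection = max(EF_Plumbing rough-in=10, EF_HVAC install=13) = 13; EF_Final inspection = 13+13 = 26
ES_Landscaping = max(EF_Plumbing rough-in=10, EF_Painting=16, EF_Flooring=21, EF_Trim work=24, EF_Final inspection=26) = 26; EF_Landscaping = 26+12 = 38
Expected project duration μ = 38 days. Critical path: HVAC install → Final inspection → Landscaping.

Variance along critical path = 5.444 + 7.111 + 7.111 = 19.667; σ = 4.435 days.
D = μ + z·σ = 38 + 2.326·4.435 = 48.3 days

48.3 days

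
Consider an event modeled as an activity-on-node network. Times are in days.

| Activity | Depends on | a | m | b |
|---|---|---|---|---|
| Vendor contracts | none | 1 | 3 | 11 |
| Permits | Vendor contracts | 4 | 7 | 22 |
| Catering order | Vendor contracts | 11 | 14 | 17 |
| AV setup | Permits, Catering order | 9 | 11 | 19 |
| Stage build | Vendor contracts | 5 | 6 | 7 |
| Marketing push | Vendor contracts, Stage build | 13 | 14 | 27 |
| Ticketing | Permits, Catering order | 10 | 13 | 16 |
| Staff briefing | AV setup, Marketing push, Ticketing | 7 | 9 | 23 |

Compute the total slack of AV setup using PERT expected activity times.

te_Vendor contracts = (1 + 4·3 + 11)/6 = 24/6 = 4
te_Permits = (4 + 4·7 + 22)/6 = 54/6 = 9
te_Catering order = (11 + 4·14 + 17)/6 = 84/6 = 14
te_AV setup = (9 + 4·11 + 19)/6 = 72/6 = 12
te_Stage build = (5 + 4·6 + 7)/6 = 36/6 = 6
te_Marketing push = (13 + 4·14 + 27)/6 = 96/6 = 16
te_Ticketing = (10 + 4·13 + 16)/6 = 78/6 = 13
te_Staff briefing = (7 + 4·9 + 23)/6 = 66/6 = 11

Forward pass:
ES_Vendor contracts = 0; EF_Vendor contracts = 4
ES_Permits = 4; EF_Permits = 4+9 = 13
ES_Catering order = 4; EF_Catering order = 4+14 = 18
ES_AV setup = max(EF_Permits=13, EF_Catering order=18) = 18; EF_AV setup = 18+12 = 30
ES_Stage build = 4; EF_Stage build = 4+6 = 10
ES_Marketing push = max(EF_Vendor contracts=4, EF_Stage build=10) = 10; EF_Marketing push = 10+16 = 26
ES_Ticketing = max(EF_Permits=13, EF_Catering order=18) = 18; EF_Ticketing = 18+13 = 31
ES_Staff briefing = max(EF_AV setup=30, EF_Marketing push=26, EF_Ticketing=31) = 31; EF_Staff briefing = 31+11 = 42
Expected project duration μ = 42 days. Critical path: Vendor contracts → Catering order → Ticketing → Staff briefing.

Backward pass:
LF_Staff briefing = 42; LS_Staff briefing = 42−11 = 31
LF_Ticketing = LS_Staff briefing = 31; LS_Ticketing = 31−13 = 18
LF_Marketing push = LS_Staff briefing = 31; LS_Marketing push = 31−16 = 15
LF_Stage build = LS_Marketing push = 15; LS_Stage build = 15−6 = 9
LF_AV setup = LS_Staff briefing = 31; LS_AV setup = 31−12 = 19
LF_Catering order = min(LS_AV setup=19, LS_Ticketing=18) = 18; LS_Catering order = 18−14 = 4
LF_Permits = min(LS_AV setup=19, LS_Ticketing=18) = 18; LS_Permits = 18−9 = 9
LF_Vendor contracts = min(LS_Permits=9, LS_Catering order=4, LS_Stage build=9, LS_Marketing push=15) = 4; LS_Vendor contracts = 4−4 = 0
Slack_AV setup = LS_AV setup − ES_AV setup = 19 − 18 = 1

1 days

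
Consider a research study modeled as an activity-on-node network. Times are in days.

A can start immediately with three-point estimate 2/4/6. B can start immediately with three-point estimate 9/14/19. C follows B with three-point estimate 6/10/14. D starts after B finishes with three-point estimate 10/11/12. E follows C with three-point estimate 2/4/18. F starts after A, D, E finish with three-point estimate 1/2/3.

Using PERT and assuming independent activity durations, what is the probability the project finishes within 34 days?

0.720

te_A = (2 + 4·4 + 6)/6 = 24/6 = 4; σ²_A = ((6−2)/6)² = 0.444
te_B = (9 + 4·14 + 19)/6 = 84/6 = 14; σ²_B = ((19−9)/6)² = 2.778
te_C = (6 + 4·10 + 14)/6 = 60/6 = 10; σ²_C = ((14−6)/6)² = 1.778
te_D = (10 + 4·11 + 12)/6 = 66/6 = 11; σ²_D = ((12−10)/6)² = 0.111
te_E = (2 + 4·4 + 18)/6 = 36/6 = 6; σ²_E = ((18−2)/6)² = 7.111
te_F = (1 + 4·2 + 3)/6 = 12/6 = 2; σ²_F = ((3−1)/6)² = 0.111

Forward pass:
ES_A = 0; EF_A = 4
ES_B = 0; EF_B = 14
ES_C = 14; EF_C = 14+10 = 24
ES_D = 14; EF_D = 14+11 = 25
ES_E = 24; EF_E = 24+6 = 30
ES_F = max(EF_A=4, EF_D=25, EF_E=30) = 30; EF_F = 30+2 = 32
Expected project duration μ = 32 days. Critical path: B → C → E → F.

Variance along critical path = 2.778 + 1.778 + 7.111 + 0.111 = 11.778; σ = √11.778 = 3.432 days.
Z = (34 − 32) / 3.432 = 0.583
P(T ≤ 34) = Φ(0.583) ≈ 0.720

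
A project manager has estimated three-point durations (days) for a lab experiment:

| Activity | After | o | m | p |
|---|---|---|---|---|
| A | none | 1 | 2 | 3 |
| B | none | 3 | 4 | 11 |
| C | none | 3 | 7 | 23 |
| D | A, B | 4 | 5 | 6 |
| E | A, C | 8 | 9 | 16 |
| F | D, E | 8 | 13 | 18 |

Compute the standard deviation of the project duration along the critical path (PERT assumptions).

3.96 days

te_A = (1 + 4·2 + 3)/6 = 12/6 = 2; σ²_A = ((3−1)/6)² = 0.111
te_B = (3 + 4·4 + 11)/6 = 30/6 = 5; σ²_B = ((11−3)/6)² = 1.778
te_C = (3 + 4·7 + 23)/6 = 54/6 = 9; σ²_C = ((23−3)/6)² = 11.111
te_D = (4 + 4·5 + 6)/6 = 30/6 = 5; σ²_D = ((6−4)/6)² = 0.111
te_E = (8 + 4·9 + 16)/6 = 60/6 = 10; σ²_E = ((16−8)/6)² = 1.778
te_F = (8 + 4·13 + 18)/6 = 78/6 = 13; σ²_F = ((18−8)/6)² = 2.778

Forward pass:
ES_A = 0; EF_A = 2
ES_B = 0; EF_B = 5
ES_C = 0; EF_C = 9
ES_D = max(EF_A=2, EF_B=5) = 5; EF_D = 5+5 = 10
ES_E = max(EF_A=2, EF_C=9) = 9; EF_E = 9+10 = 19
ES_F = max(EF_D=10, EF_E=19) = 19; EF_F = 19+13 = 32
Expected project duration μ = 32 days. Critical path: C → E → F.

Variance along critical path = 11.111 + 1.778 + 2.778 = 15.667
σ = √15.667 = 3.958 days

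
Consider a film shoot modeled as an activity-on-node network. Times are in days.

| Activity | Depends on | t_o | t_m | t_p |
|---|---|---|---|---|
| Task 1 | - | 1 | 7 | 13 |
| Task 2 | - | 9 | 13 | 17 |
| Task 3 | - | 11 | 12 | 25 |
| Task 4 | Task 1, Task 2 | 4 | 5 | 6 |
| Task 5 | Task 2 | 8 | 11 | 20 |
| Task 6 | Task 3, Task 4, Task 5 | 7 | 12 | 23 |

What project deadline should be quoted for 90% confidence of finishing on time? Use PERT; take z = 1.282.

42.6 days

te_Task 1 = (1 + 4·7 + 13)/6 = 42/6 = 7; σ²_Task 1 = ((13−1)/6)² = 4.000
te_Task 2 = (9 + 4·13 + 17)/6 = 78/6 = 13; σ²_Task 2 = ((17−9)/6)² = 1.778
te_Task 3 = (11 + 4·12 + 25)/6 = 84/6 = 14; σ²_Task 3 = ((25−11)/6)² = 5.444
te_Task 4 = (4 + 4·5 + 6)/6 = 30/6 = 5; σ²_Task 4 = ((6−4)/6)² = 0.111
te_Task 5 = (8 + 4·11 + 20)/6 = 72/6 = 12; σ²_Task 5 = ((20−8)/6)² = 4.000
te_Task 6 = (7 + 4·12 + 23)/6 = 78/6 = 13; σ²_Task 6 = ((23−7)/6)² = 7.111

Forward pass:
ES_Task 1 = 0; EF_Task 1 = 7
ES_Task 2 = 0; EF_Task 2 = 13
ES_Task 3 = 0; EF_Task 3 = 14
ES_Task 4 = max(EF_Task 1=7, EF_Task 2=13) = 13; EF_Task 4 = 13+5 = 18
ES_Task 5 = 13; EF_Task 5 = 13+12 = 25
ES_Task 6 = max(EF_Task 3=14, EF_Task 4=18, EF_Task 5=25) = 25; EF_Task 6 = 25+13 = 38
Expected project duration μ = 38 days. Critical path: Task 2 → Task 5 → Task 6.

Variance along critical path = 1.778 + 4.000 + 7.111 = 12.889; σ = 3.590 days.
D = μ + z·σ = 38 + 1.282·3.590 = 42.6 days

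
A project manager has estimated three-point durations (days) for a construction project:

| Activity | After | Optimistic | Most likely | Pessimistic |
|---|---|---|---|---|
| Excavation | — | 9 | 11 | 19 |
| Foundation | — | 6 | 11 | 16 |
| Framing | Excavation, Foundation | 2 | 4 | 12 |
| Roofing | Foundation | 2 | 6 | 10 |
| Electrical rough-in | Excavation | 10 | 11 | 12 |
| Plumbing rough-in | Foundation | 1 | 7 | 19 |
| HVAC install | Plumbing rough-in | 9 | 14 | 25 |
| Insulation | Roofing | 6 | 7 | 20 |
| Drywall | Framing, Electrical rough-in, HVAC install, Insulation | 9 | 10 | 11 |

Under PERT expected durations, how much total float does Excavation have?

11 days

te_Excavation = (9 + 4·11 + 19)/6 = 72/6 = 12
te_Foundation = (6 + 4·11 + 16)/6 = 66/6 = 11
te_Framing = (2 + 4·4 + 12)/6 = 30/6 = 5
te_Roofing = (2 + 4·6 + 10)/6 = 36/6 = 6
te_Electrical rough-in = (10 + 4·11 + 12)/6 = 66/6 = 11
te_Plumbing rough-in = (1 + 4·7 + 19)/6 = 48/6 = 8
te_HVAC install = (9 + 4·14 + 25)/6 = 90/6 = 15
te_Insulation = (6 + 4·7 + 20)/6 = 54/6 = 9
te_Drywall = (9 + 4·10 + 11)/6 = 60/6 = 10

Forward pass:
ES_Excavation = 0; EF_Excavation = 12
ES_Foundation = 0; EF_Foundation = 11
ES_Framing = max(EF_Excavation=12, EF_Foundation=11) = 12; EF_Framing = 12+5 = 17
ES_Roofing = 11; EF_Roofing = 11+6 = 17
ES_Electrical rough-in = 12; EF_Electrical rough-in = 12+11 = 23
ES_Plumbing rough-in = 11; EF_Plumbing rough-in = 11+8 = 19
ES_HVAC install = 19; EF_HVAC install = 19+15 = 34
ES_Insulation = 17; EF_Insulation = 17+9 = 26
ES_Drywall = max(EF_Framing=17, EF_Electrical rough-in=23, EF_HVAC install=34, EF_Insulation=26) = 34; EF_Drywall = 34+10 = 44
Expected project duration μ = 44 days. Critical path: Foundation → Plumbing rough-in → HVAC install → Drywall.

Backward pass:
LF_Drywall = 44; LS_Drywall = 44−10 = 34
LF_Insulation = LS_Drywall = 34; LS_Insulation = 34−9 = 25
LF_HVAC install = LS_Drywall = 34; LS_HVAC install = 34−15 = 19
LF_Plumbing rough-in = LS_HVAC install = 19; LS_Plumbing rough-in = 19−8 = 11
LF_Electrical rough-in = LS_Drywall = 34; LS_Electrical rough-in = 34−11 = 23
LF_Roofing = LS_Insulation = 25; LS_Roofing = 25−6 = 19
LF_Framing = LS_Drywall = 34; LS_Framing = 34−5 = 29
LF_Foundation = min(LS_Framing=29, LS_Roofing=19, LS_Plumbing rough-in=11) = 11; LS_Foundation = 11−11 = 0
LF_Excavation = min(LS_Framing=29, LS_Electrical rough-in=23) = 23; LS_Excavation = 23−12 = 11
Slack_Excavation = LS_Excavation − ES_Excavation = 11 − 0 = 11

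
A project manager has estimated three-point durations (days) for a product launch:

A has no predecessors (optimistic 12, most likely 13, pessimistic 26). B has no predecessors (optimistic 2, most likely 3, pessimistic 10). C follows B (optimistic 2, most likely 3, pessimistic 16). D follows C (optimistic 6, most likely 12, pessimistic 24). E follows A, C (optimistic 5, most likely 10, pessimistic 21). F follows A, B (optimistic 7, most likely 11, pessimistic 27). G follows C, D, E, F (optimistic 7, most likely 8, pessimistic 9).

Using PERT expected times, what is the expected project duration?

te_A = (12 + 4·13 + 26)/6 = 90/6 = 15
te_B = (2 + 4·3 + 10)/6 = 24/6 = 4
te_C = (2 + 4·3 + 16)/6 = 30/6 = 5
te_D = (6 + 4·12 + 24)/6 = 78/6 = 13
te_E = (5 + 4·10 + 21)/6 = 66/6 = 11
te_F = (7 + 4·11 + 27)/6 = 78/6 = 13
te_G = (7 + 4·8 + 9)/6 = 48/6 = 8

Forward pass:
ES_A = 0; EF_A = 15
ES_B = 0; EF_B = 4
ES_C = 4; EF_C = 4+5 = 9
ES_D = 9; EF_D = 9+13 = 22
ES_E = max(EF_A=15, EF_C=9) = 15; EF_E = 15+11 = 26
ES_F = max(EF_A=15, EF_B=4) = 15; EF_F = 15+13 = 28
ES_G = max(EF_C=9, EF_D=22, EF_E=26, EF_F=28) = 28; EF_G = 28+8 = 36
Expected project duration μ = 36 days. Critical path: A → F → G.

36 days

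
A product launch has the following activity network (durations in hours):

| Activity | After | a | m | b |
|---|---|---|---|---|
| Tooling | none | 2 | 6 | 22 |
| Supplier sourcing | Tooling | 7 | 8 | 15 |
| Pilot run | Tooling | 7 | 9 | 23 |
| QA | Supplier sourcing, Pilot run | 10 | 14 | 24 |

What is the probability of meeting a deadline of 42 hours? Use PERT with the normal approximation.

0.950

te_Tooling = (2 + 4·6 + 22)/6 = 48/6 = 8; σ²_Tooling = ((22−2)/6)² = 11.111
te_Supplier sourcing = (7 + 4·8 + 15)/6 = 54/6 = 9; σ²_Supplier sourcing = ((15−7)/6)² = 1.778
te_Pilot run = (7 + 4·9 + 23)/6 = 66/6 = 11; σ²_Pilot run = ((23−7)/6)² = 7.111
te_QA = (10 + 4·14 + 24)/6 = 90/6 = 15; σ²_QA = ((24−10)/6)² = 5.444

Forward pass:
ES_Tooling = 0; EF_Tooling = 8
ES_Supplier sourcing = 8; EF_Supplier sourcing = 8+9 = 17
ES_Pilot run = 8; EF_Pilot run = 8+11 = 19
ES_QA = max(EF_Supplier sourcing=17, EF_Pilot run=19) = 19; EF_QA = 19+15 = 34
Expected project duration μ = 34 hours. Critical path: Tooling → Pilot run → QA.

Variance along critical path = 11.111 + 7.111 + 5.444 = 23.667; σ = √23.667 = 4.865 hours.
Z = (42 − 34) / 4.865 = 1.644
P(T ≤ 42) = Φ(1.644) ≈ 0.950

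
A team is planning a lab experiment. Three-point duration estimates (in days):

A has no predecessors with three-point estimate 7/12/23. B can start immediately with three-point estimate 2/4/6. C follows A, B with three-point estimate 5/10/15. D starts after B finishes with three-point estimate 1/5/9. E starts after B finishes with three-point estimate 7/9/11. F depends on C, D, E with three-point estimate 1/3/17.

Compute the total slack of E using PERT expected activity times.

10 days

te_A = (7 + 4·12 + 23)/6 = 78/6 = 13
te_B = (2 + 4·4 + 6)/6 = 24/6 = 4
te_C = (5 + 4·10 + 15)/6 = 60/6 = 10
te_D = (1 + 4·5 + 9)/6 = 30/6 = 5
te_E = (7 + 4·9 + 11)/6 = 54/6 = 9
te_F = (1 + 4·3 + 17)/6 = 30/6 = 5

Forward pass:
ES_A = 0; EF_A = 13
ES_B = 0; EF_B = 4
ES_C = max(EF_A=13, EF_B=4) = 13; EF_C = 13+10 = 23
ES_D = 4; EF_D = 4+5 = 9
ES_E = 4; EF_E = 4+9 = 13
ES_F = max(EF_C=23, EF_D=9, EF_E=13) = 23; EF_F = 23+5 = 28
Expected project duration μ = 28 days. Critical path: A → C → F.

Backward pass:
LF_F = 28; LS_F = 28−5 = 23
LF_E = LS_F = 23; LS_E = 23−9 = 14
LF_D = LS_F = 23; LS_D = 23−5 = 18
LF_C = LS_F = 23; LS_C = 23−10 = 13
LF_B = min(LS_C=13, LS_D=18, LS_E=14) = 13; LS_B = 13−4 = 9
LF_A = LS_C = 13; LS_A = 13−13 = 0
Slack_E = LS_E − ES_E = 14 − 4 = 10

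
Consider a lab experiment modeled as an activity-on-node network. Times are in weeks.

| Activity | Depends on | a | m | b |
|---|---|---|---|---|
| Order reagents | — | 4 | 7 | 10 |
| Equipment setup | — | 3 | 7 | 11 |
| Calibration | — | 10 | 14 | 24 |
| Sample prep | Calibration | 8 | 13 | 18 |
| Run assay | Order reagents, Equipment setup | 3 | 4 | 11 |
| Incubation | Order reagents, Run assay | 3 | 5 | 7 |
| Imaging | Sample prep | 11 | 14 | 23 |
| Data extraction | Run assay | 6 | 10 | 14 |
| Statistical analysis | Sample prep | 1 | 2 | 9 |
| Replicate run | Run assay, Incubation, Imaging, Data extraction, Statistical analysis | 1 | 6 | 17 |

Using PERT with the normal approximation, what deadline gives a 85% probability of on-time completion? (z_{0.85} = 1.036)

54.6 weeks

te_Order reagents = (4 + 4·7 + 10)/6 = 42/6 = 7; σ²_Order reagents = ((10−4)/6)² = 1.000
te_Equipment setup = (3 + 4·7 + 11)/6 = 42/6 = 7; σ²_Equipment setup = ((11−3)/6)² = 1.778
te_Calibration = (10 + 4·14 + 24)/6 = 90/6 = 15; σ²_Calibration = ((24−10)/6)² = 5.444
te_Sample prep = (8 + 4·13 + 18)/6 = 78/6 = 13; σ²_Sample prep = ((18−8)/6)² = 2.778
te_Run assay = (3 + 4·4 + 11)/6 = 30/6 = 5; σ²_Run assay = ((11−3)/6)² = 1.778
te_Incubation = (3 + 4·5 + 7)/6 = 30/6 = 5; σ²_Incubation = ((7−3)/6)² = 0.444
te_Imaging = (11 + 4·14 + 23)/6 = 90/6 = 15; σ²_Imaging = ((23−11)/6)² = 4.000
te_Data extraction = (6 + 4·10 + 14)/6 = 60/6 = 10; σ²_Data extraction = ((14−6)/6)² = 1.778
te_Statistical analysis = (1 + 4·2 + 9)/6 = 18/6 = 3; σ²_Statistical analysis = ((9−1)/6)² = 1.778
te_Replicate run = (1 + 4·6 + 17)/6 = 42/6 = 7; σ²_Replicate run = ((17−1)/6)² = 7.111

Forward pass:
ES_Order reagents = 0; EF_Order reagents = 7
ES_Equipment setup = 0; EF_Equipment setup = 7
ES_Calibration = 0; EF_Calibration = 15
ES_Sample prep = 15; EF_Sample prep = 15+13 = 28
ES_Run assay = max(EF_Order reagents=7, EF_Equipment setup=7) = 7; EF_Run assay = 7+5 = 12
ES_Incubation = max(EF_Order reagents=7, EF_Run assay=12) = 12; EF_Incubation = 12+5 = 17
ES_Imaging = 28; EF_Imaging = 28+15 = 43
ES_Data extraction = 12; EF_Data extraction = 12+10 = 22
ES_Statistical analysis = 28; EF_Statistical analysis = 28+3 = 31
ES_Replicate run = max(EF_Run assay=12, EF_Incubation=17, EF_Imaging=43, EF_Data extraction=22, EF_Statistical analysis=31) = 43; EF_Replicate run = 43+7 = 50
Expected project duration μ = 50 weeks. Critical path: Calibration → Sample prep → Imaging → Replicate run.

Variance along critical path = 5.444 + 2.778 + 4.000 + 7.111 = 19.333; σ = 4.397 weeks.
D = μ + z·σ = 50 + 1.036·4.397 = 54.6 weeks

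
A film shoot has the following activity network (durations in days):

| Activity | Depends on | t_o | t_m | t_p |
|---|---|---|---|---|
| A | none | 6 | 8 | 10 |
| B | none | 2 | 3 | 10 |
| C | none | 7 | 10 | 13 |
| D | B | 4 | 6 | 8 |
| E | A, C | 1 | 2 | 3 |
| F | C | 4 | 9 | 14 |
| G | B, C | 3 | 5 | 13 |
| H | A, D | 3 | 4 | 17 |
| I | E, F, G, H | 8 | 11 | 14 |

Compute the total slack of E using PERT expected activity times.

7 days

te_A = (6 + 4·8 + 10)/6 = 48/6 = 8
te_B = (2 + 4·3 + 10)/6 = 24/6 = 4
te_C = (7 + 4·10 + 13)/6 = 60/6 = 10
te_D = (4 + 4·6 + 8)/6 = 36/6 = 6
te_E = (1 + 4·2 + 3)/6 = 12/6 = 2
te_F = (4 + 4·9 + 14)/6 = 54/6 = 9
te_G = (3 + 4·5 + 13)/6 = 36/6 = 6
te_H = (3 + 4·4 + 17)/6 = 36/6 = 6
te_I = (8 + 4·11 + 14)/6 = 66/6 = 11

Forward pass:
ES_A = 0; EF_A = 8
ES_B = 0; EF_B = 4
ES_C = 0; EF_C = 10
ES_D = 4; EF_D = 4+6 = 10
ES_E = max(EF_A=8, EF_C=10) = 10; EF_E = 10+2 = 12
ES_F = 10; EF_F = 10+9 = 19
ES_G = max(EF_B=4, EF_C=10) = 10; EF_G = 10+6 = 16
ES_H = max(EF_A=8, EF_D=10) = 10; EF_H = 10+6 = 16
ES_I = max(EF_E=12, EF_F=19, EF_G=16, EF_H=16) = 19; EF_I = 19+11 = 30
Expected project duration μ = 30 days. Critical path: C → F → I.

Backward pass:
LF_I = 30; LS_I = 30−11 = 19
LF_H = LS_I = 19; LS_H = 19−6 = 13
LF_G = LS_I = 19; LS_G = 19−6 = 13
LF_F = LS_I = 19; LS_F = 19−9 = 10
LF_E = LS_I = 19; LS_E = 19−2 = 17
LF_D = LS_H = 13; LS_D = 13−6 = 7
LF_C = min(LS_E=17, LS_F=10, LS_G=13) = 10; LS_C = 10−10 = 0
LF_B = min(LS_D=7, LS_G=13) = 7; LS_B = 7−4 = 3
LF_A = min(LS_E=17, LS_H=13) = 13; LS_A = 13−8 = 5
Slack_E = LS_E − ES_E = 17 − 10 = 7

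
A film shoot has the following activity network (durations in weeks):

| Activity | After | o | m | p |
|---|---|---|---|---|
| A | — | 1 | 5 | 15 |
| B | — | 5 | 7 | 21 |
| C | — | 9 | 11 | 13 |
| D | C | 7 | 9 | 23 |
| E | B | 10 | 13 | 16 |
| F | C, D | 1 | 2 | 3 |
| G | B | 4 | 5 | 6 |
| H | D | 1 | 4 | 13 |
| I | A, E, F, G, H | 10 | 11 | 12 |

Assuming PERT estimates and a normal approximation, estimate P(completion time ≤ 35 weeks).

te_A = (1 + 4·5 + 15)/6 = 36/6 = 6; σ²_A = ((15−1)/6)² = 5.444
te_B = (5 + 4·7 + 21)/6 = 54/6 = 9; σ²_B = ((21−5)/6)² = 7.111
te_C = (9 + 4·11 + 13)/6 = 66/6 = 11; σ²_C = ((13−9)/6)² = 0.444
te_D = (7 + 4·9 + 23)/6 = 66/6 = 11; σ²_D = ((23−7)/6)² = 7.111
te_E = (10 + 4·13 + 16)/6 = 78/6 = 13; σ²_E = ((16−10)/6)² = 1.000
te_F = (1 + 4·2 + 3)/6 = 12/6 = 2; σ²_F = ((3−1)/6)² = 0.111
te_G = (4 + 4·5 + 6)/6 = 30/6 = 5; σ²_G = ((6−4)/6)² = 0.111
te_H = (1 + 4·4 + 13)/6 = 30/6 = 5; σ²_H = ((13−1)/6)² = 4.000
te_I = (10 + 4·11 + 12)/6 = 66/6 = 11; σ²_I = ((12−10)/6)² = 0.111

Forward pass:
ES_A = 0; EF_A = 6
ES_B = 0; EF_B = 9
ES_C = 0; EF_C = 11
ES_D = 11; EF_D = 11+11 = 22
ES_E = 9; EF_E = 9+13 = 22
ES_F = max(EF_C=11, EF_D=22) = 22; EF_F = 22+2 = 24
ES_G = 9; EF_G = 9+5 = 14
ES_H = 22; EF_H = 22+5 = 27
ES_I = max(EF_A=6, EF_E=22, EF_F=24, EF_G=14, EF_H=27) = 27; EF_I = 27+11 = 38
Expected project duration μ = 38 weeks. Critical path: C → D → H → I.

Variance along critical path = 0.444 + 7.111 + 4.000 + 0.111 = 11.667; σ = √11.667 = 3.416 weeks.
Z = (35 − 38) / 3.416 = -0.878
P(T ≤ 35) = Φ(-0.878) ≈ 0.190

0.190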